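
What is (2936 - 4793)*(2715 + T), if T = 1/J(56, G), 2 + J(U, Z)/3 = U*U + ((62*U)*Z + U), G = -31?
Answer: -526570975091/104442 ≈ -5.0418e+6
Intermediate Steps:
J(U, Z) = -6 + 3*U + 3*U² + 186*U*Z (J(U, Z) = -6 + 3*(U*U + ((62*U)*Z + U)) = -6 + 3*(U² + (62*U*Z + U)) = -6 + 3*(U² + (U + 62*U*Z)) = -6 + 3*(U + U² + 62*U*Z) = -6 + (3*U + 3*U² + 186*U*Z) = -6 + 3*U + 3*U² + 186*U*Z)
T = -1/313326 (T = 1/(-6 + 3*56 + 3*56² + 186*56*(-31)) = 1/(-6 + 168 + 3*3136 - 322896) = 1/(-6 + 168 + 9408 - 322896) = 1/(-313326) = -1/313326 ≈ -3.1916e-6)
(2936 - 4793)*(2715 + T) = (2936 - 4793)*(2715 - 1/313326) = -1857*850680089/313326 = -526570975091/104442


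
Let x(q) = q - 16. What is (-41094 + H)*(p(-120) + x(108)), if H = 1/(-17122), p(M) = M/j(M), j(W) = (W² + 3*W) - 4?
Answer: -1474833603703/390137 ≈ -3.7803e+6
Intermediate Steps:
j(W) = -4 + W² + 3*W
x(q) = -16 + q
p(M) = M/(-4 + M² + 3*M)
H = -1/17122 ≈ -5.8404e-5
(-41094 + H)*(p(-120) + x(108)) = (-41094 - 1/17122)*(-120/(-4 + (-120)² + 3*(-120)) + (-16 + 108)) = -703611469*(-120/(-4 + 14400 - 360) + 92)/17122 = -703611469*(-120/14036 + 92)/17122 = -703611469*(-120*1/14036 + 92)/17122 = -703611469*(-30/3509 + 92)/17122 = -703611469/17122*322798/3509 = -1474833603703/390137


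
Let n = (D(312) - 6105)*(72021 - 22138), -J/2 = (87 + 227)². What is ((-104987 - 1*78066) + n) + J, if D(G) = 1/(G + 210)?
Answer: -159166081237/522 ≈ -3.0492e+8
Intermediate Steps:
D(G) = 1/(210 + G)
J = -197192 (J = -2*(87 + 227)² = -2*314² = -2*98596 = -197192)
n = -158967593347/522 (n = (1/(210 + 312) - 6105)*(72021 - 22138) = (1/522 - 6105)*49883 = -3186809/522*49883 = -158967593347/522 ≈ -3.0454e+8)
((-104987 - 1*78066) + n) + J = ((-104987 - 1*78066) - 158967593347/522) - 197192 = ((-104987 - 78066) - 158967593347/522) - 197192 = (-183053 - 158967593347/522) - 197192 = -159063147013/522 - 197192 = -159166081237/522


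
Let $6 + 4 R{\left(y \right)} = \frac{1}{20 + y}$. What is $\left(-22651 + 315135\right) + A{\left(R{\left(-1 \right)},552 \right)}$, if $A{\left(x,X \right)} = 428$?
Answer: $292912$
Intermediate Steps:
$R{\left(y \right)} = - \frac{3}{2} + \frac{1}{4 \left(20 + y\right)}$
$\left(-22651 + 315135\right) + A{\left(R{\left(-1 \right)},552 \right)} = \left(-22651 + 315135\right) + 428 = 292484 + 428 = 292912$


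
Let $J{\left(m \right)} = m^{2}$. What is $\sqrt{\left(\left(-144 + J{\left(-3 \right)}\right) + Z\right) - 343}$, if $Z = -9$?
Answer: $i \sqrt{487} \approx 22.068 i$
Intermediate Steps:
$\sqrt{\left(\left(-144 + J{\left(-3 \right)}\right) + Z\right) - 343} = \sqrt{\left(\left(-144 + \left(-3\right)^{2}\right) - 9\right) - 343} = \sqrt{\left(\left(-144 + 9\right) - 9\right) - 343} = \sqrt{\left(-135 - 9\right) - 343} = \sqrt{-144 - 343} = \sqrt{-487} = i \sqrt{487}$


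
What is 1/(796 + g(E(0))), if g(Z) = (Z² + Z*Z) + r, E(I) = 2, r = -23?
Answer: 1/781 ≈ 0.0012804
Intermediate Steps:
g(Z) = -23 + 2*Z² (g(Z) = (Z² + Z*Z) - 23 = (Z² + Z²) - 23 = 2*Z² - 23 = -23 + 2*Z²)
1/(796 + g(E(0))) = 1/(796 + (-23 + 2*2²)) = 1/(796 + (-23 + 2*4)) = 1/(796 + (-23 + 8)) = 1/(796 - 15) = 1/781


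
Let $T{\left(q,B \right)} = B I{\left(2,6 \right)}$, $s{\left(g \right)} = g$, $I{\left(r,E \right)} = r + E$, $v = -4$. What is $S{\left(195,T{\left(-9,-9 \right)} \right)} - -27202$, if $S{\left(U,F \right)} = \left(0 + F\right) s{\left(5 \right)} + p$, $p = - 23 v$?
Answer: $26934$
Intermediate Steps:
$I{\left(r,E \right)} = E + r$
$T{\left(q,B \right)} = 8 B$ ($T{\left(q,B \right)} = B \left(6 + 2\right) = B 8 = 8 B$)
$p = 92$ ($p = \left(-23\right) \left(-4\right) = 92$)
$S{\left(U,F \right)} = 92 + 5 F$ ($S{\left(U,F \right)} = \left(0 + F\right) 5 + 92 = F 5 + 92 = 5 F + 92 = 92 + 5 F$)
$S{\left(195,T{\left(-9,-9 \right)} \right)} - -27202 = \left(92 + 5 \cdot 8 \left(-9\right)\right) - -27202 = \left(92 + 5 \left(-72\right)\right) + 27202 = \left(92 - 360\right) + 27202 = -268 + 27202 = 26934$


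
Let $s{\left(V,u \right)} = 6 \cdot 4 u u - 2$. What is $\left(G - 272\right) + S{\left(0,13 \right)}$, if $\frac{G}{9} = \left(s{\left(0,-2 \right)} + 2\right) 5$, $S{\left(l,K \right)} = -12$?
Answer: $4036$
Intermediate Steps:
$s{\left(V,u \right)} = -2 + 24 u^{2}$ ($s{\left(V,u \right)} = 24 u u - 2 = 24 u^{2} - 2 = -2 + 24 u^{2}$)
$G = 4320$ ($G = 9 \left(\left(-2 + 24 \left(-2\right)^{2}\right) + 2\right) 5 = 9 \left(\left(-2 + 24 \cdot 4\right) + 2\right) 5 = 9 \left(\left(-2 + 96\right) + 2\right) 5 = 9 \left(94 + 2\right) 5 = 9 \cdot 96 \cdot 5 = 9 \cdot 480 = 4320$)
$\left(G - 272\right) + S{\left(0,13 \right)} = \left(4320 - 272\right) - 12 = 4048 - 12 = 4036$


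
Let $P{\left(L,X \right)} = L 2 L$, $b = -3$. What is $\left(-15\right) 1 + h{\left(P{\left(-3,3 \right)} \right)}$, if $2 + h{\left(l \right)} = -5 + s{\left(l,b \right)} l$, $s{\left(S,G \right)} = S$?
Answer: $302$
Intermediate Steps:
$P{\left(L,X \right)} = 2 L^{2}$ ($P{\left(L,X \right)} = 2 L L = 2 L^{2}$)
$h{\left(l \right)} = -7 + l^{2}$ ($h{\left(l \right)} = -2 + \left(-5 + l l\right) = -2 + \left(-5 + l^{2}\right) = -7 + l^{2}$)
$\left(-15\right) 1 + h{\left(P{\left(-3,3 \right)} \right)} = \left(-15\right) 1 - \left(7 - \left(2 \left(-3\right)^{2}\right)^{2}\right) = -15 - \left(7 - \left(2 \cdot 9\right)^{2}\right) = -15 - \left(7 - 18^{2}\right) = -15 + \left(-7 + 324\right) = -15 + 317 = 302$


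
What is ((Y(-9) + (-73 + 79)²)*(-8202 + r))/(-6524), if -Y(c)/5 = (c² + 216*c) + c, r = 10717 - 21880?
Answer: 45488385/1631 ≈ 27890.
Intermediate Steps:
r = -11163
Y(c) = -1085*c - 5*c² (Y(c) = -5*((c² + 216*c) + c) = -5*(c² + 217*c) = -1085*c - 5*c²)
((Y(-9) + (-73 + 79)²)*(-8202 + r))/(-6524) = ((-5*(-9)*(217 - 9) + (-73 + 79)²)*(-8202 - 11163))/(-6524) = ((-5*(-9)*208 + 6²)*(-19365))*(-1/6524) = ((9360 + 36)*(-19365))*(-1/6524) = (9396*(-19365))*(-1/6524) = -181953540*(-1/6524) = 45488385/1631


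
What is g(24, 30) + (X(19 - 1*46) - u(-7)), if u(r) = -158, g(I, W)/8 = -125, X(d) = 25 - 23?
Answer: -840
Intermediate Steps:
X(d) = 2
g(I, W) = -1000 (g(I, W) = 8*(-125) = -1000)
g(24, 30) + (X(19 - 1*46) - u(-7)) = -1000 + (2 - 1*(-158)) = -1000 + (2 + 158) = -1000 + 160 = -840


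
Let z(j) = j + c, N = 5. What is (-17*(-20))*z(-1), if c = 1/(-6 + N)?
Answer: -680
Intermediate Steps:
c = -1 (c = 1/(-6 + 5) = 1/(-1) = -1)
z(j) = -1 + j (z(j) = j - 1 = -1 + j)
(-17*(-20))*z(-1) = (-17*(-20))*(-1 - 1) = 340*(-2) = -680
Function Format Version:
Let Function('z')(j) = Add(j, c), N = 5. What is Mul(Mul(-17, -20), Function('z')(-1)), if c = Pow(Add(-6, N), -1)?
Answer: -680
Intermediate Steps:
c = -1 (c = Pow(Add(-6, 5), -1) = Pow(-1, -1) = -1)
Function('z')(j) = Add(-1, j) (Function('z')(j) = Add(j, -1) = Add(-1, j))
Mul(Mul(-17, -20), Function('z')(-1)) = Mul(Mul(-17, -20), Add(-1, -1)) = Mul(340, -2) = -680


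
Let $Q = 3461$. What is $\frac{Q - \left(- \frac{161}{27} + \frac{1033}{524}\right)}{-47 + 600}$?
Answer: $\frac{7003243}{1117692} \approx 6.2658$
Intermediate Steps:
$\frac{Q - \left(- \frac{161}{27} + \frac{1033}{524}\right)}{-47 + 600} = \frac{3461 - \left(- \frac{161}{27} + \frac{1033}{524}\right)}{-47 + 600} = \frac{3461 - - \frac{56473}{14148}}{553} = \left(3461 + \left(\frac{161}{27} - \frac{1033}{524}\right)\right) \frac{1}{553} = \left(3461 + \frac{56473}{14148}\right) \frac{1}{553} = \frac{49022701}{14148} \cdot \frac{1}{553} = \frac{7003243}{1117692}$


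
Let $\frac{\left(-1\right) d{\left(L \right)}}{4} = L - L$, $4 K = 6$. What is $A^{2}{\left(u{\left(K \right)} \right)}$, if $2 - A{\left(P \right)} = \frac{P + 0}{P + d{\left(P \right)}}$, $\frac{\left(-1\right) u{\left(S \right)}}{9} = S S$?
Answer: $1$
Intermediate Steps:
$K = \frac{3}{2}$ ($K = \frac{1}{4} \cdot 6 = \frac{3}{2} \approx 1.5$)
$d{\left(L \right)} = 0$ ($d{\left(L \right)} = - 4 \left(L - L\right) = \left(-4\right) 0 = 0$)
$u{\left(S \right)} = - 9 S^{2}$ ($u{\left(S \right)} = - 9 S S = - 9 S^{2}$)
$A{\left(P \right)} = 1$ ($A{\left(P \right)} = 2 - \frac{P + 0}{P + 0} = 2 - \frac{P}{P} = 2 - 1 = 1$)
$A^{2}{\left(u{\left(K \right)} \right)} = 1^{2} = 1$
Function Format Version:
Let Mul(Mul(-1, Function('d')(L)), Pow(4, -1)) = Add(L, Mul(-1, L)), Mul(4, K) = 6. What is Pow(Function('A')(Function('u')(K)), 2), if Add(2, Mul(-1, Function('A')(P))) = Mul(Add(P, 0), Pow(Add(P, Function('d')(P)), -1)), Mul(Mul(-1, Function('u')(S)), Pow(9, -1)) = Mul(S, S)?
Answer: 1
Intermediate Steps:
K = Rational(3, 2) (K = Mul(Rational(1, 4), 6) = Rational(3, 2) ≈ 1.5000)
Function('d')(L) = 0 (Function('d')(L) = Mul(-4, Add(L, Mul(-1, L))) = Mul(-4, 0) = 0)
Function('u')(S) = Mul(-9, Pow(S, 2)) (Function('u')(S) = Mul(-9, Mul(S, S)) = Mul(-9, Pow(S, 2)))
Function('A')(P) = 1 (Function('A')(P) = Add(2, Mul(-1, Mul(Add(P, 0), Pow(Add(P, 0), -1)))) = Add(2, Mul(-1, Mul(P, Pow(P, -1)))) = Add(2, Mul(-1, 1)) = Add(2, -1) = 1)
Pow(Function('A')(Function('u')(K)), 2) = Pow(1, 2) = 1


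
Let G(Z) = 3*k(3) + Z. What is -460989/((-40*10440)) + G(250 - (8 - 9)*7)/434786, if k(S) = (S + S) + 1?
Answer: 11141536453/10087035200 ≈ 1.1045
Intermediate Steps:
k(S) = 1 + 2*S (k(S) = 2*S + 1 = 1 + 2*S)
G(Z) = 21 + Z (G(Z) = 3*(1 + 2*3) + Z = 3*(1 + 6) + Z = 3*7 + Z = 21 + Z)
-460989/((-40*10440)) + G(250 - (8 - 9)*7)/434786 = -460989/((-40*10440)) + (21 + (250 - (8 - 9)*7))/434786 = -460989/(-417600) + (21 + (250 - (-1)*7))*(1/434786) = -460989*(-1/417600) + (21 + (250 - 1*(-7)))*(1/434786) = 51221/46400 + (21 + (250 + 7))*(1/434786) = 51221/46400 + (21 + 257)*(1/434786) = 51221/46400 + 278*(1/434786) = 51221/46400 + 139/217393 = 11141536453/10087035200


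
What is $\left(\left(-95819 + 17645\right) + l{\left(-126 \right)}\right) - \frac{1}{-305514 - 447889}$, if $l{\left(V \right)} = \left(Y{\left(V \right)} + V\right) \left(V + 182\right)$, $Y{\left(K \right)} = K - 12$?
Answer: $- \frac{70034836073}{753403} \approx -92958.0$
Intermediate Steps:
$Y{\left(K \right)} = -12 + K$
$l{\left(V \right)} = \left(-12 + 2 V\right) \left(182 + V\right)$ ($l{\left(V \right)} = \left(\left(-12 + V\right) + V\right) \left(V + 182\right) = \left(-12 + 2 V\right) \left(182 + V\right)$)
$\left(\left(-95819 + 17645\right) + l{\left(-126 \right)}\right) - \frac{1}{-305514 - 447889} = \left(\left(-95819 + 17645\right) + \left(-2184 + 2 \left(-126\right)^{2} + 352 \left(-126\right)\right)\right) - \frac{1}{-305514 - 447889} = \left(-78174 - 14784\right) - \frac{1}{-753403} = \left(-78174 - 14784\right) - - \frac{1}{753403} = \left(-78174 - 14784\right) + \frac{1}{753403} = -92958 + \frac{1}{753403} = - \frac{70034836073}{753403}$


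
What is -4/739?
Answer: -4/739 ≈ -0.0054127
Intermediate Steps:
-4/739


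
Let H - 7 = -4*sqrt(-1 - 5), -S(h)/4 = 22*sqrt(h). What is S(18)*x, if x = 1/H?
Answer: -1848*sqrt(2)/145 - 2112*I*sqrt(3)/145 ≈ -18.024 - 25.228*I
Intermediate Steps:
S(h) = -88*sqrt(h)
H = 7 - 4*I*sqrt(6) (H = 7 - 4*sqrt(-1 - 5) = 7 - 4*I*sqrt(6) ≈ 7.0 - 9.798*I)
x = 1/(7 - 4*I*sqrt(6)) ≈ 0.048276 + 0.067572*I
S(18)*x = (-264*sqrt(2))*(7/145 + 4*I*sqrt(6)/145) = -264*sqrt(2)*(7/145 + 4*I*sqrt(6)/145)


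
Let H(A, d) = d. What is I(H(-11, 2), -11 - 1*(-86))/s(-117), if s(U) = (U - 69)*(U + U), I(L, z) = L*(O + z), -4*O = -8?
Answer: 77/21762 ≈ 0.0035383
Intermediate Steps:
O = 2 (O = -¼*(-8) = 2)
I(L, z) = L*(2 + z)
s(U) = 2*U*(-69 + U) (s(U) = (-69 + U)*(2*U) = 2*U*(-69 + U))
I(H(-11, 2), -11 - 1*(-86))/s(-117) = (2*(2 + (-11 - 1*(-86))))/((2*(-117)*(-69 - 117))) = (2*(2 + (-11 + 86)))/((2*(-117)*(-186))) = (2*(2 + 75))/43524 = (2*77)*(1/43524) = 154*(1/43524) = 77/21762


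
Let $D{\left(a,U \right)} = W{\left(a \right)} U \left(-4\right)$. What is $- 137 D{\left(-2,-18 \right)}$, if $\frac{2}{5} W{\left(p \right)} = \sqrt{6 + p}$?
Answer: $-49320$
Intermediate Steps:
$W{\left(p \right)} = \frac{5 \sqrt{6 + p}}{2}$
$D{\left(a,U \right)} = - 10 U \sqrt{6 + a}$ ($D{\left(a,U \right)} = \frac{5 \sqrt{6 + a}}{2} U \left(-4\right) = \frac{5 U \sqrt{6 + a}}{2} \left(-4\right) = - 10 U \sqrt{6 + a}$)
$- 137 D{\left(-2,-18 \right)} = - 137 \left(\left(-10\right) \left(-18\right) \sqrt{6 - 2}\right) = - 137 \left(\left(-10\right) \left(-18\right) \sqrt{4}\right) = - 137 \left(\left(-10\right) \left(-18\right) 2\right) = \left(-137\right) 360 = -49320$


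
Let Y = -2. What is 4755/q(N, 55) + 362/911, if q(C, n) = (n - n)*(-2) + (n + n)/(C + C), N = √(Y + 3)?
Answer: 870343/10021 ≈ 86.852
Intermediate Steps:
N = 1 (N = √(-2 + 3) = √1 = 1)
q(C, n) = n/C (q(C, n) = 0*(-2) + (2*n)/((2*C)) = 0 + (2*n)*(1/(2*C)) = 0 + n/C = n/C)
4755/q(N, 55) + 362/911 = 4755/((55/1)) + 362/911 = 4755/((55*1)) + 362*(1/911) = 4755/55 + 362/911 = 4755*(1/55) + 362/911 = 951/11 + 362/911 = 870343/10021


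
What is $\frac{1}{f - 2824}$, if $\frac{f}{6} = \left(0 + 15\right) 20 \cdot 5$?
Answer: $\frac{1}{6176} \approx 0.00016192$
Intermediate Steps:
$f = 9000$ ($f = 6 \left(0 + 15\right) 20 \cdot 5 = 6 \cdot 15 \cdot 20 \cdot 5 = 6 \cdot 300 \cdot 5 = 6 \cdot 1500 = 9000$)
$\frac{1}{f - 2824} = \frac{1}{9000 - 2824} = \frac{1}{6176}$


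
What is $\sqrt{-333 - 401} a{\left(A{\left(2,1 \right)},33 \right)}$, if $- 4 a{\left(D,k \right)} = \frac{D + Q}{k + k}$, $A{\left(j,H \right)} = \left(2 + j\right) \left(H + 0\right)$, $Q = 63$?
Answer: $- \frac{67 i \sqrt{734}}{264} \approx - 6.8757 i$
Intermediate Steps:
$A{\left(j,H \right)} = H \left(2 + j\right)$ ($A{\left(j,H \right)} = \left(2 + j\right) H = H \left(2 + j\right)$)
$a{\left(D,k \right)} = - \frac{63 + D}{8 k}$ ($a{\left(D,k \right)} = - \frac{\left(D + 63\right) \frac{1}{k + k}}{4} = - \frac{\left(63 + D\right) \frac{1}{2 k}}{4} = - \frac{\frac{1}{2} \frac{1}{k} \left(63 + D\right)}{4} = - \frac{63 + D}{8 k}$)
$\sqrt{-333 - 401} a{\left(A{\left(2,1 \right)},33 \right)} = \sqrt{-333 - 401} \frac{-63 - 1 \left(2 + 2\right)}{8 \cdot 33} = \sqrt{-734} \cdot \frac{1}{8} \cdot \frac{1}{33} \left(-63 - 1 \cdot 4\right) = i \sqrt{734} \cdot \frac{1}{8} \cdot \frac{1}{33} \left(-63 - 4\right) = i \sqrt{734} \cdot \frac{1}{8} \cdot \frac{1}{33} \left(-67\right) = i \sqrt{734} \left(- \frac{67}{264}\right) = - \frac{67 i \sqrt{734}}{264}$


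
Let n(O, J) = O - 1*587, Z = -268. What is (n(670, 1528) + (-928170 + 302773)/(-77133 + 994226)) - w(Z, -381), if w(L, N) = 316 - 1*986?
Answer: 689945632/917093 ≈ 752.32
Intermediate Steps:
n(O, J) = -587 + O (n(O, J) = O - 587 = -587 + O)
w(L, N) = -670 (w(L, N) = 316 - 986 = -670)
(n(670, 1528) + (-928170 + 302773)/(-77133 + 994226)) - w(Z, -381) = ((-587 + 670) + (-928170 + 302773)/(-77133 + 994226)) - 1*(-670) = (83 - 625397/917093) + 670 = 75493322/917093 + 670 = 689945632/917093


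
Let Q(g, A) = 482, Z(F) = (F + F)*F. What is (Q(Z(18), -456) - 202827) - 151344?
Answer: -353689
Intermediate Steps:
Z(F) = 2*F² (Z(F) = (2*F)*F = 2*F²)
(Q(Z(18), -456) - 202827) - 151344 = (482 - 202827) - 151344 = -202345 - 151344 = -353689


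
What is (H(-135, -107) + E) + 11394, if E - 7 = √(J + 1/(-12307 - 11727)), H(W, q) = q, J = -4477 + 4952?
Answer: 11294 + 3*√30486191674/24034 ≈ 11316.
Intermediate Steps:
J = 475
E = 7 + 3*√30486191674/24034 (E = 7 + √(475 + 1/(-12307 - 11727)) = 7 + √(475 + 1/(-24034)) = 7 + √(475 - 1/24034) = 7 + √(11416149/24034) = 7 + 3*√30486191674/24034 ≈ 28.794)
(H(-135, -107) + E) + 11394 = (-107 + (7 + 3*√30486191674/24034)) + 11394 = (-100 + 3*√30486191674/24034) + 11394 = 11294 + 3*√30486191674/24034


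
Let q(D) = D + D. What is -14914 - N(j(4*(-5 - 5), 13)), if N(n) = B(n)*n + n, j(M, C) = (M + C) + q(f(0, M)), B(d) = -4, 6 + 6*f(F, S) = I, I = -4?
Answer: -15005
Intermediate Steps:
f(F, S) = -5/3 (f(F, S) = -1 + (⅙)*(-4) = -1 - ⅔ = -5/3)
q(D) = 2*D
j(M, C) = -10/3 + C + M (j(M, C) = (M + C) + 2*(-5/3) = (C + M) - 10/3 = -10/3 + C + M)
N(n) = -3*n (N(n) = -4*n + n = -3*n)
-14914 - N(j(4*(-5 - 5), 13)) = -14914 - (-3)*(-10/3 + 13 + 4*(-5 - 5)) = -14914 - (-3)*(-10/3 + 13 + 4*(-10)) = -14914 - (-3)*(-10/3 + 13 - 40) = -14914 - (-3)*(-91)/3 = -14914 - 1*91 = -14914 - 91 = -15005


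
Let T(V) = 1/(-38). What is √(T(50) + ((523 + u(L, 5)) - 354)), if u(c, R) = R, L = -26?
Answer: √251218/38 ≈ 13.190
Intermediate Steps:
T(V) = -1/38
√(T(50) + ((523 + u(L, 5)) - 354)) = √(-1/38 + ((523 + 5) - 354)) = √(-1/38 + (528 - 354)) = √(-1/38 + 174) = √(6611/38) = √251218/38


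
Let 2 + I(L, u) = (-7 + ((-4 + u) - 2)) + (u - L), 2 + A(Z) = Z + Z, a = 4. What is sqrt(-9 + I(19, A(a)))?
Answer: I*sqrt(31) ≈ 5.5678*I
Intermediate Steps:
A(Z) = -2 + 2*Z (A(Z) = -2 + (Z + Z) = -2 + 2*Z)
I(L, u) = -15 - L + 2*u (I(L, u) = -2 + ((-7 + ((-4 + u) - 2)) + (u - L)) = -2 + ((-7 + (-6 + u)) + (u - L)) = -2 + ((-13 + u) + (u - L)) = -2 + (-13 - L + 2*u) = -15 - L + 2*u)
sqrt(-9 + I(19, A(a))) = sqrt(-9 + (-15 - 1*19 + 2*(-2 + 2*4))) = sqrt(-9 + (-15 - 19 + 2*(-2 + 8))) = sqrt(-9 + (-15 - 19 + 2*6)) = sqrt(-9 + (-15 - 19 + 12)) = sqrt(-9 - 22) = sqrt(-31) = I*sqrt(31)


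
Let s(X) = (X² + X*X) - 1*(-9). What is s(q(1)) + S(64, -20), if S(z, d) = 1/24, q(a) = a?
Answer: 265/24 ≈ 11.042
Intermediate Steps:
S(z, d) = 1/24
s(X) = 9 + 2*X² (s(X) = (X² + X²) + 9 = 2*X² + 9 = 9 + 2*X²)
s(q(1)) + S(64, -20) = (9 + 2*1²) + 1/24 = (9 + 2*1) + 1/24 = (9 + 2) + 1/24 = 11 + 1/24 = 265/24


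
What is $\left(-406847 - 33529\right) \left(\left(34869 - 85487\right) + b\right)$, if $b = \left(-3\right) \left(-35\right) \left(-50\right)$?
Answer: $24602926368$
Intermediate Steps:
$b = -5250$ ($b = 105 \left(-50\right) = -5250$)
$\left(-406847 - 33529\right) \left(\left(34869 - 85487\right) + b\right) = \left(-406847 - 33529\right) \left(\left(34869 - 85487\right) - 5250\right) = - 440376 \left(-50618 - 5250\right) = \left(-440376\right) \left(-55868\right) = 24602926368$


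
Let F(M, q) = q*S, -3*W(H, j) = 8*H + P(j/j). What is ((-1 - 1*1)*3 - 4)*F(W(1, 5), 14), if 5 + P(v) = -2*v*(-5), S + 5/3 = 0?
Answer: 700/3 ≈ 233.33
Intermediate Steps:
S = -5/3 (S = -5/3 + 0 = -5/3 ≈ -1.6667)
P(v) = -5 + 10*v (P(v) = -5 - 2*v*(-5) = -5 + 10*v)
W(H, j) = -5/3 - 8*H/3 (W(H, j) = -(8*H + (-5 + 10*(j/j)))/3 = -(8*H + (-5 + 10*1))/3 = -(8*H + (-5 + 10))/3 = -(8*H + 5)/3 = -(5 + 8*H)/3 = -5/3 - 8*H/3)
F(M, q) = -5*q/3 (F(M, q) = q*(-5/3) = -5*q/3)
((-1 - 1*1)*3 - 4)*F(W(1, 5), 14) = ((-1 - 1*1)*3 - 4)*(-5/3*14) = ((-1 - 1)*3 - 4)*(-70/3) = (-2*3 - 4)*(-70/3) = (-6 - 4)*(-70/3) = -10*(-70/3) = 700/3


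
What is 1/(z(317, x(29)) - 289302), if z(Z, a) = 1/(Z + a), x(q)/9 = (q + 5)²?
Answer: -10721/3101606741 ≈ -3.4566e-6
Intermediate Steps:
x(q) = 9*(5 + q)² (x(q) = 9*(q + 5)² = 9*(5 + q)²)
1/(z(317, x(29)) - 289302) = 1/(1/(317 + 9*(5 + 29)²) - 289302) = 1/(1/(317 + 9*34²) - 289302) = 1/(1/(317 + 9*1156) - 289302) = 1/(1/(317 + 10404) - 289302) = 1/(1/10721 - 289302) = 1/(-3101606741/10721) = -10721/3101606741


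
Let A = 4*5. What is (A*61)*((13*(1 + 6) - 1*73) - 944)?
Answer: -1129720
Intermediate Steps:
A = 20
(A*61)*((13*(1 + 6) - 1*73) - 944) = (20*61)*((13*(1 + 6) - 1*73) - 944) = 1220*((13*7 - 73) - 944) = 1220*((91 - 73) - 944) = 1220*(18 - 944) = 1220*(-926) = -1129720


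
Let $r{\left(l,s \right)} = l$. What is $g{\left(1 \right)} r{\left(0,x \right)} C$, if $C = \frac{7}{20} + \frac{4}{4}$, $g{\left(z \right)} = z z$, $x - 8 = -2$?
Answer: $0$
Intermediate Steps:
$x = 6$ ($x = 8 - 2 = 6$)
$g{\left(z \right)} = z^{2}$
$C = \frac{27}{20}$ ($C = 7 \cdot \frac{1}{20} + 4 \cdot \frac{1}{4} = \frac{7}{20} + 1 = \frac{27}{20} \approx 1.35$)
$g{\left(1 \right)} r{\left(0,x \right)} C = 1^{2} \cdot 0 \cdot \frac{27}{20} = 1 \cdot 0 \cdot \frac{27}{20} = 0 \cdot \frac{27}{20} = 0$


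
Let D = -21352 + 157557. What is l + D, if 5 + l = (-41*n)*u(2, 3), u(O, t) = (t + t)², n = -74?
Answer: 245424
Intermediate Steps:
u(O, t) = 4*t² (u(O, t) = (2*t)² = 4*t²)
l = 109219 (l = -5 + (-41*(-74))*(4*3²) = -5 + 3034*(4*9) = -5 + 3034*36 = -5 + 109224 = 109219)
D = 136205
l + D = 109219 + 136205 = 245424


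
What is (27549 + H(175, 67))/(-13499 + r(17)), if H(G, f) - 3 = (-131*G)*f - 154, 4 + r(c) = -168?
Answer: 71837/651 ≈ 110.35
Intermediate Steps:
r(c) = -172 (r(c) = -4 - 168 = -172)
H(G, f) = -151 - 131*G*f (H(G, f) = 3 + ((-131*G)*f - 154) = 3 + (-131*G*f - 154) = 3 + (-154 - 131*G*f) = -151 - 131*G*f)
(27549 + H(175, 67))/(-13499 + r(17)) = (27549 + (-151 - 131*175*67))/(-13499 - 172) = (27549 + (-151 - 1535975))/(-13671) = (27549 - 1536126)*(-1/13671) = -1508577*(-1/13671) = 71837/651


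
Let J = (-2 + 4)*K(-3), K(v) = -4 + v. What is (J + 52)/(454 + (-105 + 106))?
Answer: 38/455 ≈ 0.083516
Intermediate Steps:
J = -14 (J = (-2 + 4)*(-4 - 3) = 2*(-7) = -14)
(J + 52)/(454 + (-105 + 106)) = (-14 + 52)/(454 + (-105 + 106)) = 38/(454 + 1) = 38/455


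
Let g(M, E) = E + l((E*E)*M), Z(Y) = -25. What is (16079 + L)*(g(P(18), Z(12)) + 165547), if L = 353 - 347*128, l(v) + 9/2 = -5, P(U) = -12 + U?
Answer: -4631701800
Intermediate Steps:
l(v) = -19/2 (l(v) = -9/2 - 5 = -19/2)
L = -44063 (L = 353 - 44416 = -44063)
g(M, E) = -19/2 + E (g(M, E) = E - 19/2 = -19/2 + E)
(16079 + L)*(g(P(18), Z(12)) + 165547) = (16079 - 44063)*((-19/2 - 25) + 165547) = -27984*(-69/2 + 165547) = -27984*331025/2 = -4631701800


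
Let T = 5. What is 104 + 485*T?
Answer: 2529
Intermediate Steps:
104 + 485*T = 104 + 485*5 = 104 + 2425 = 2529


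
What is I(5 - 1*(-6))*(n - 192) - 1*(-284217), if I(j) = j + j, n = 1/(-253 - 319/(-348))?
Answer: 76998051/275 ≈ 2.7999e+5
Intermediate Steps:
n = -12/3025 (n = 1/(-253 - 319*(-1/348)) = 1/(-253 + 11/12) = 1/(-3025/12) = -12/3025 ≈ -0.0039669)
I(j) = 2*j
I(5 - 1*(-6))*(n - 192) - 1*(-284217) = (2*(5 - 1*(-6)))*(-12/3025 - 192) - 1*(-284217) = (2*(5 + 6))*(-580812/3025) + 284217 = (2*11)*(-580812/3025) + 284217 = 22*(-580812/3025) + 284217 = -1161624/275 + 284217 = 76998051/275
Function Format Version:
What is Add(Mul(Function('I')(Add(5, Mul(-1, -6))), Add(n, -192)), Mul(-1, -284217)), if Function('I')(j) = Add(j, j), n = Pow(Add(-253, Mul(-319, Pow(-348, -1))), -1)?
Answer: Rational(76998051, 275) ≈ 2.7999e+5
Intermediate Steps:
n = Rational(-12, 3025) (n = Pow(Add(-253, Mul(-319, Rational(-1, 348))), -1) = Pow(Add(-253, Rational(11, 12)), -1) = Pow(Rational(-3025, 12), -1) = Rational(-12, 3025) ≈ -0.0039669)
Function('I')(j) = Mul(2, j)
Add(Mul(Function('I')(Add(5, Mul(-1, -6))), Add(n, -192)), Mul(-1, -284217)) = Add(Mul(Mul(2, Add(5, Mul(-1, -6))), Add(Rational(-12, 3025), -192)), Mul(-1, -284217)) = Add(Mul(Mul(2, Add(5, 6)), Rational(-580812, 3025)), 284217) = Add(Mul(Mul(2, 11), Rational(-580812, 3025)), 284217) = Add(Mul(22, Rational(-580812, 3025)), 284217) = Add(Rational(-1161624, 275), 284217) = Rational(76998051, 275)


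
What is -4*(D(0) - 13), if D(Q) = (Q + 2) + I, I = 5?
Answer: 24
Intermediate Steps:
D(Q) = 7 + Q (D(Q) = (Q + 2) + 5 = (2 + Q) + 5 = 7 + Q)
-4*(D(0) - 13) = -4*((7 + 0) - 13) = -4*(7 - 13) = -4*(-6) = 24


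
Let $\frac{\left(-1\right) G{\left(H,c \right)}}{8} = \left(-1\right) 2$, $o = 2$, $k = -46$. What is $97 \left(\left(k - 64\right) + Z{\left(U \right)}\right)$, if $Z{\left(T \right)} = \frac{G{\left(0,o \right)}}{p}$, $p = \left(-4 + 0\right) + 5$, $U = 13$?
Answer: $-9118$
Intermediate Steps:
$G{\left(H,c \right)} = 16$ ($G{\left(H,c \right)} = - 8 \left(\left(-1\right) 2\right) = \left(-8\right) \left(-2\right) = 16$)
$p = 1$ ($p = -4 + 5 = 1$)
$Z{\left(T \right)} = 16$ ($Z{\left(T \right)} = \frac{16}{1} = 16 \cdot 1 = 16$)
$97 \left(\left(k - 64\right) + Z{\left(U \right)}\right) = 97 \left(\left(-46 - 64\right) + 16\right) = 97 \left(-110 + 16\right) = 97 \left(-94\right) = -9118$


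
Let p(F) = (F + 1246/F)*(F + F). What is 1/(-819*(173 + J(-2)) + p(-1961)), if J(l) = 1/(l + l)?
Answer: 4/30208207 ≈ 1.3241e-7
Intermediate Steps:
J(l) = 1/(2*l)
p(F) = 2*F*(F + 1246/F) (p(F) = (F + 1246/F)*(2*F) = 2*F*(F + 1246/F))
1/(-819*(173 + J(-2)) + p(-1961)) = 1/(-819*(173 + (½)/(-2)) + (2492 + 2*(-1961)²)) = 1/(-819*(173 + (½)*(-½)) + (2492 + 2*3845521)) = 1/(-819*(173 - ¼) + (2492 + 7691042)) = 1/(-819*691/4 + 7693534) = 1/(-565929/4 + 7693534) = 1/(30208207/4) = 4/30208207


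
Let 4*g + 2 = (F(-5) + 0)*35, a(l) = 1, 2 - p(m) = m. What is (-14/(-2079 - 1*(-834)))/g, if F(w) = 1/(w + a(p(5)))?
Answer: -224/53535 ≈ -0.0041842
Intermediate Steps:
p(m) = 2 - m
F(w) = 1/(1 + w) (F(w) = 1/(w + 1) = 1/(1 + w))
g = -43/16 (g = -½ + ((1/(1 - 5) + 0)*35)/4 = -½ + ((1/(-4) + 0)*35)/4 = -½ + ((-¼ + 0)*35)/4 = -½ + (-¼*35)/4 = -½ + (¼)*(-35/4) = -½ - 35/16 = -43/16 ≈ -2.6875)
(-14/(-2079 - 1*(-834)))/g = (-14/(-2079 - 1*(-834)))/(-43/16) = -14/(-2079 + 834)*(-16/43) = -14/(-1245)*(-16/43) = -14*(-1/1245)*(-16/43) = (14/1245)*(-16/43) = -224/53535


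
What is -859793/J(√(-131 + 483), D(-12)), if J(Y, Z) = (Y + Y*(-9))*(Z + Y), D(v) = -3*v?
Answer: -859793/7552 + 703467*√22/15104 ≈ 104.61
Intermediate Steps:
J(Y, Z) = -8*Y*(Y + Z) (J(Y, Z) = (Y - 9*Y)*(Y + Z) = (-8*Y)*(Y + Z) = -8*Y*(Y + Z))
-859793/J(√(-131 + 483), D(-12)) = -859793*(-1/(8*√(-131 + 483)*(√(-131 + 483) - 3*(-12)))) = -859793*(-√22/(704*(√352 + 36))) = -859793*(-√22/(704*(4*√22 + 36))) = -859793*(-√22/(704*(36 + 4*√22))) = -(-78163)*√22/(64*(36 + 4*√22)) = 78163*√22/(64*(36 + 4*√22))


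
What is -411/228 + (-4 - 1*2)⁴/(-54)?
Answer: -1961/76 ≈ -25.803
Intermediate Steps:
-411/228 + (-4 - 1*2)⁴/(-54) = -411*1/228 + (-4 - 2)⁴*(-1/54) = -137/76 + (-6)⁴*(-1/54) = -137/76 + 1296*(-1/54) = -137/76 - 24 = -1961/76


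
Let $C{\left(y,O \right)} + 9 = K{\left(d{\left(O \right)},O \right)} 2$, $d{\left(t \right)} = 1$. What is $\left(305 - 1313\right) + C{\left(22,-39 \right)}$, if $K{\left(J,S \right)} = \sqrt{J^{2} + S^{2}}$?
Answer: $-1017 + 2 \sqrt{1522} \approx -938.97$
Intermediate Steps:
$C{\left(y,O \right)} = -9 + 2 \sqrt{1 + O^{2}}$ ($C{\left(y,O \right)} = -9 + \sqrt{1^{2} + O^{2}} \cdot 2 = -9 + \sqrt{1 + O^{2}} \cdot 2 = -9 + 2 \sqrt{1 + O^{2}}$)
$\left(305 - 1313\right) + C{\left(22,-39 \right)} = \left(305 - 1313\right) - \left(9 - 2 \sqrt{1 + \left(-39\right)^{2}}\right) = -1008 - \left(9 - 2 \sqrt{1 + 1521}\right) = -1008 - \left(9 - 2 \sqrt{1522}\right) = -1017 + 2 \sqrt{1522}$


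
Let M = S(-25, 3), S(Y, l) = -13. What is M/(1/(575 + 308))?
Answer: -11479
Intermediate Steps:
M = -13
M/(1/(575 + 308)) = -13/(1/(575 + 308)) = -13/(1/883) = -13/1/883 = -13*883 = -11479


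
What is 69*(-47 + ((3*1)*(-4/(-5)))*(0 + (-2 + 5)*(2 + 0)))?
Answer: -11247/5 ≈ -2249.4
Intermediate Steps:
69*(-47 + ((3*1)*(-4/(-5)))*(0 + (-2 + 5)*(2 + 0))) = 69*(-47 + (3*(-4*(-⅕)))*(0 + 3*2)) = 69*(-47 + (3*(⅘))*(0 + 6)) = 69*(-47 + (12/5)*6) = 69*(-47 + 72/5) = 69*(-163/5) = -11247/5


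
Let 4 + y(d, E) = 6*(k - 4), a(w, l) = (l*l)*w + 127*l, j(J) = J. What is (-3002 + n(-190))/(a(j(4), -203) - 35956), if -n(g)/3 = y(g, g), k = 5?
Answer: -3008/103099 ≈ -0.029176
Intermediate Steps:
a(w, l) = 127*l + w*l² (a(w, l) = l²*w + 127*l = w*l² + 127*l = 127*l + w*l²)
y(d, E) = 2 (y(d, E) = -4 + 6*(5 - 4) = -4 + 6*1 = -4 + 6 = 2)
n(g) = -6 (n(g) = -3*2 = -6)
(-3002 + n(-190))/(a(j(4), -203) - 35956) = (-3002 - 6)/(-203*(127 - 203*4) - 35956) = -3008/(-203*(127 - 812) - 35956) = -3008/(-203*(-685) - 35956) = -3008/(139055 - 35956) = -3008/103099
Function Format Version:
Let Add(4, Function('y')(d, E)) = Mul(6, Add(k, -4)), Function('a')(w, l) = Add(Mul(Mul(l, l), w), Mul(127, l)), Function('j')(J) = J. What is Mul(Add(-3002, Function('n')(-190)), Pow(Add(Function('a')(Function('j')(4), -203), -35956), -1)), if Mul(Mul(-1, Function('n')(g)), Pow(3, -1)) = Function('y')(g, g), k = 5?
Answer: Rational(-3008, 103099) ≈ -0.029176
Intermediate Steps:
Function('a')(w, l) = Add(Mul(127, l), Mul(w, Pow(l, 2))) (Function('a')(w, l) = Add(Mul(Pow(l, 2), w), Mul(127, l)) = Add(Mul(w, Pow(l, 2)), Mul(127, l)) = Add(Mul(127, l), Mul(w, Pow(l, 2))))
Function('y')(d, E) = 2 (Function('y')(d, E) = Add(-4, Mul(6, Add(5, -4))) = Add(-4, Mul(6, 1)) = Add(-4, 6) = 2)
Function('n')(g) = -6 (Function('n')(g) = Mul(-3, 2) = -6)
Mul(Add(-3002, Function('n')(-190)), Pow(Add(Function('a')(Function('j')(4), -203), -35956), -1)) = Mul(Add(-3002, -6), Pow(Add(Mul(-203, Add(127, Mul(-203, 4))), -35956), -1)) = Mul(-3008, Pow(Add(Mul(-203, Add(127, -812)), -35956), -1)) = Mul(-3008, Pow(Add(Mul(-203, -685), -35956), -1)) = Mul(-3008, Pow(Add(139055, -35956), -1)) = Mul(-3008, Pow(103099, -1)) = Mul(-3008, Rational(1, 103099)) = Rational(-3008, 103099)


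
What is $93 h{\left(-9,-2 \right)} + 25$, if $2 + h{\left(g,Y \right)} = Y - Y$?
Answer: $-161$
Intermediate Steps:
$h{\left(g,Y \right)} = -2$ ($h{\left(g,Y \right)} = -2 + \left(Y - Y\right) = -2 + 0 = -2$)
$93 h{\left(-9,-2 \right)} + 25 = 93 \left(-2\right) + 25 = -186 + 25 = -161$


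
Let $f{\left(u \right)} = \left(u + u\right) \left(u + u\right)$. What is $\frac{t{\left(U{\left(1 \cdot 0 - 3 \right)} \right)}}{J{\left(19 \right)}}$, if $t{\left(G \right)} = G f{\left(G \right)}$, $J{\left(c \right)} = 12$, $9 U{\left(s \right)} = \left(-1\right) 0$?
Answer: $0$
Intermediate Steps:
$f{\left(u \right)} = 4 u^{2}$ ($f{\left(u \right)} = 2 u 2 u = 4 u^{2}$)
$U{\left(s \right)} = 0$ ($U{\left(s \right)} = \frac{\left(-1\right) 0}{9} = \frac{1}{9} \cdot 0 = 0$)
$t{\left(G \right)} = 4 G^{3}$ ($t{\left(G \right)} = G 4 G^{2} = 4 G^{3}$)
$\frac{t{\left(U{\left(1 \cdot 0 - 3 \right)} \right)}}{J{\left(19 \right)}} = \frac{4 \cdot 0^{3}}{12} = 4 \cdot 0 \cdot \frac{1}{12} = 0 \cdot \frac{1}{12} = 0$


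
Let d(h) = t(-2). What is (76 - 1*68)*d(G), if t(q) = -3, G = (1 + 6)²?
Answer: -24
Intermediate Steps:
G = 49 (G = 7² = 49)
d(h) = -3
(76 - 1*68)*d(G) = (76 - 1*68)*(-3) = (76 - 68)*(-3) = 8*(-3) = -24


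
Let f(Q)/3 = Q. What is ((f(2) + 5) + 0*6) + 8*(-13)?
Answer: -93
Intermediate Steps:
f(Q) = 3*Q
((f(2) + 5) + 0*6) + 8*(-13) = ((3*2 + 5) + 0*6) + 8*(-13) = ((6 + 5) + 0) - 104 = (11 + 0) - 104 = 11 - 104 = -93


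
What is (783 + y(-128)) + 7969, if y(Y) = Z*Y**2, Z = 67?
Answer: 1106480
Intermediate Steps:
y(Y) = 67*Y**2
(783 + y(-128)) + 7969 = (783 + 67*(-128)**2) + 7969 = (783 + 67*16384) + 7969 = (783 + 1097728) + 7969 = 1098511 + 7969 = 1106480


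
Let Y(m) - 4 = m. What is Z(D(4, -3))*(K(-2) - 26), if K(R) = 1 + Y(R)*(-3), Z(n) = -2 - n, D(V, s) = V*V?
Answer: 558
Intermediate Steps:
D(V, s) = V**2
Y(m) = 4 + m
K(R) = -11 - 3*R (K(R) = 1 + (4 + R)*(-3) = 1 + (-12 - 3*R) = -11 - 3*R)
Z(D(4, -3))*(K(-2) - 26) = (-2 - 1*4**2)*((-11 - 3*(-2)) - 26) = (-2 - 1*16)*((-11 + 6) - 26) = (-2 - 16)*(-5 - 26) = -18*(-31) = 558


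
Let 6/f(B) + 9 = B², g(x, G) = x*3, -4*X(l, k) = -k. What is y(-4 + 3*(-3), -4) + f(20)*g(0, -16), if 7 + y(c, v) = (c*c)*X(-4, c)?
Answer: -2225/4 ≈ -556.25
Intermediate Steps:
X(l, k) = k/4 (X(l, k) = -(-1)*k/4 = k/4)
g(x, G) = 3*x
y(c, v) = -7 + c³/4 (y(c, v) = -7 + (c*c)*(c/4) = -7 + c²*(c/4) = -7 + c³/4)
f(B) = 6/(-9 + B²)
y(-4 + 3*(-3), -4) + f(20)*g(0, -16) = (-7 + (-4 + 3*(-3))³/4) + (6/(-9 + 20²))*(3*0) = (-7 + (-4 - 9)³/4) + (6/(-9 + 400))*0 = (-7 + (¼)*(-13)³) + (6/391)*0 = (-7 + (¼)*(-2197)) + (6*(1/391))*0 = (-7 - 2197/4) + (6/391)*0 = -2225/4 + 0 = -2225/4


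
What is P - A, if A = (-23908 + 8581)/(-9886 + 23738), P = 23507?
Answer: 325634291/13852 ≈ 23508.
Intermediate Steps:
A = -15327/13852 ≈ -1.1065
P - A = 23507 - 1*(-15327/13852) = 23507 + 15327/13852 = 325634291/13852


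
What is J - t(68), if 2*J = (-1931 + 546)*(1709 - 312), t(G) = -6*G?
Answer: -1934029/2 ≈ -9.6701e+5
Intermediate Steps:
J = -1934845/2 (J = ((-1931 + 546)*(1709 - 312))/2 = (-1385*1397)/2 = (1/2)*(-1934845) = -1934845/2 ≈ -9.6742e+5)
J - t(68) = -1934845/2 - (-6)*68 = -1934845/2 - 1*(-408) = -1934845/2 + 408 = -1934029/2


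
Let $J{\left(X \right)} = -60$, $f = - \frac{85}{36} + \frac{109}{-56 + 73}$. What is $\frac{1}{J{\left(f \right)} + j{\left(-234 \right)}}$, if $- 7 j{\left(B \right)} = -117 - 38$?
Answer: $- \frac{7}{265} \approx -0.026415$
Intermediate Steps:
$f = \frac{2479}{612}$ ($f = \left(-85\right) \frac{1}{36} + \frac{109}{17} = - \frac{85}{36} + 109 \cdot \frac{1}{17} = - \frac{85}{36} + \frac{109}{17} = \frac{2479}{612} \approx 4.0507$)
$j{\left(B \right)} = \frac{155}{7}$ ($j{\left(B \right)} = - \frac{-117 - 38}{7} = \left(- \frac{1}{7}\right) \left(-155\right) = \frac{155}{7}$)
$\frac{1}{J{\left(f \right)} + j{\left(-234 \right)}} = \frac{1}{-60 + \frac{155}{7}} = \frac{1}{- \frac{265}{7}} = - \frac{7}{265}$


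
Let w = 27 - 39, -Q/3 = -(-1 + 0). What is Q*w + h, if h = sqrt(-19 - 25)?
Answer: 36 + 2*I*sqrt(11) ≈ 36.0 + 6.6332*I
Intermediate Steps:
h = 2*I*sqrt(11) (h = sqrt(-44) = 2*I*sqrt(11) ≈ 6.6332*I)
Q = -3 (Q = -(-3)*(-1 + 0) = -(-3)*(-1) = -3*1 = -3)
w = -12
Q*w + h = -3*(-12) + 2*I*sqrt(11) = 36 + 2*I*sqrt(11)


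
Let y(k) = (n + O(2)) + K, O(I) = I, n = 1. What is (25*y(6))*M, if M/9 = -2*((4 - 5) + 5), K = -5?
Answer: 3600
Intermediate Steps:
y(k) = -2 (y(k) = (1 + 2) - 5 = 3 - 5 = -2)
M = -72 (M = 9*(-2*((4 - 5) + 5)) = 9*(-2*(-1 + 5)) = 9*(-2*4) = 9*(-8) = -72)
(25*y(6))*M = (25*(-2))*(-72) = -50*(-72) = 3600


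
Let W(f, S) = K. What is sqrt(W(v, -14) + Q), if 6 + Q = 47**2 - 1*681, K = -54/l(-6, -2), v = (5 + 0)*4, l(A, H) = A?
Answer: sqrt(1531) ≈ 39.128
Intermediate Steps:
v = 20 (v = 5*4 = 20)
K = 9 (K = -54/(-6) = -54*(-1/6) = 9)
W(f, S) = 9
Q = 1522 (Q = -6 + (47**2 - 1*681) = -6 + (2209 - 681) = -6 + 1528 = 1522)
sqrt(W(v, -14) + Q) = sqrt(9 + 1522) = sqrt(1531)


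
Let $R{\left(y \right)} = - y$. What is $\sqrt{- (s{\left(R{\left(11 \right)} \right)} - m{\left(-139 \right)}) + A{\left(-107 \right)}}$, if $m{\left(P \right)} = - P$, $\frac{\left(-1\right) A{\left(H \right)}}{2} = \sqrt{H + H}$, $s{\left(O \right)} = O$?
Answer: $\sqrt{150 - 2 i \sqrt{214}} \approx 12.305 - 1.1888 i$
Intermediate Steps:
$A{\left(H \right)} = - 2 \sqrt{2} \sqrt{H}$ ($A{\left(H \right)} = - 2 \sqrt{H + H} = - 2 \sqrt{2 H} = - 2 \sqrt{2} \sqrt{H}$)
$\sqrt{- (s{\left(R{\left(11 \right)} \right)} - m{\left(-139 \right)}) + A{\left(-107 \right)}} = \sqrt{- (\left(-1\right) 11 - \left(-1\right) \left(-139\right)) - 2 \sqrt{2} \sqrt{-107}} = \sqrt{- (-11 - 139) - 2 \sqrt{2} i \sqrt{107}} = \sqrt{- (-11 - 139) - 2 i \sqrt{214}} = \sqrt{\left(-1\right) \left(-150\right) - 2 i \sqrt{214}} = \sqrt{150 - 2 i \sqrt{214}}$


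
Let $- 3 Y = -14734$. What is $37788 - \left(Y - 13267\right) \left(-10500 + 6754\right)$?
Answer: $- \frac{93787618}{3} \approx -3.1263 \cdot 10^{7}$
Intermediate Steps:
$Y = \frac{14734}{3}$ ($Y = \left(- \frac{1}{3}\right) \left(-14734\right) = \frac{14734}{3} \approx 4911.3$)
$37788 - \left(Y - 13267\right) \left(-10500 + 6754\right) = 37788 - \left(\frac{14734}{3} - 13267\right) \left(-10500 + 6754\right) = 37788 - \left(- \frac{25067}{3}\right) \left(-3746\right) = 37788 - \frac{93900982}{3} = - \frac{93787618}{3}$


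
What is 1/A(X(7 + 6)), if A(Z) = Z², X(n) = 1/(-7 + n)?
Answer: 36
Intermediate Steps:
1/A(X(7 + 6)) = 1/((1/(-7 + (7 + 6)))²) = 1/((1/(-7 + 13))²) = 1/((1/6)²) = 1/((⅙)²) = 1/(1/36) = 36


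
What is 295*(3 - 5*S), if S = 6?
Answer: -7965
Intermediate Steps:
295*(3 - 5*S) = 295*(3 - 5*6) = 295*(3 - 30) = 295*(-27) = -7965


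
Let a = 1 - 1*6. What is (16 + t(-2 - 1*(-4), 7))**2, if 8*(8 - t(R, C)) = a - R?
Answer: 39601/64 ≈ 618.77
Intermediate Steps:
a = -5 (a = 1 - 6 = -5)
t(R, C) = 69/8 + R/8 (t(R, C) = 8 - (-5 - R)/8 = 8 + (5/8 + R/8) = 69/8 + R/8)
(16 + t(-2 - 1*(-4), 7))**2 = (16 + (69/8 + (-2 - 1*(-4))/8))**2 = (16 + (69/8 + (-2 + 4)/8))**2 = (16 + (69/8 + (1/8)*2))**2 = (16 + (69/8 + 1/4))**2 = (16 + 71/8)**2 = (199/8)**2 = 39601/64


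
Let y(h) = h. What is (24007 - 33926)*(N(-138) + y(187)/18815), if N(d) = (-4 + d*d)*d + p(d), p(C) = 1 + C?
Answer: 490389074012292/18815 ≈ 2.6064e+10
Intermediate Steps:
N(d) = 1 + d + d*(-4 + d²) (N(d) = (-4 + d*d)*d + (1 + d) = (-4 + d²)*d + (1 + d) = d*(-4 + d²) + (1 + d) = 1 + d + d*(-4 + d²))
(24007 - 33926)*(N(-138) + y(187)/18815) = (24007 - 33926)*((1 + (-138)³ - 3*(-138)) + 187/18815) = -9919*((1 - 2628072 + 414) + 187*(1/18815)) = -9919*(-2627657 + 187/18815) = -9919*(-49439366268/18815) = 490389074012292/18815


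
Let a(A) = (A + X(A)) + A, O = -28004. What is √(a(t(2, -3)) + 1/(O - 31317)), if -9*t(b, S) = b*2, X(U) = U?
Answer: I*√42228306381/177963 ≈ 1.1547*I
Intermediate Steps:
t(b, S) = -2*b/9 (t(b, S) = -b*2/9 = -2*b/9)
a(A) = 3*A (a(A) = (A + A) + A = 2*A + A = 3*A)
√(a(t(2, -3)) + 1/(O - 31317)) = √(3*(-2/9*2) + 1/(-28004 - 31317)) = √(3*(-4/9) + 1/(-59321)) = √(-4/3 - 1/59321) = √(-237287/177963) = I*√42228306381/177963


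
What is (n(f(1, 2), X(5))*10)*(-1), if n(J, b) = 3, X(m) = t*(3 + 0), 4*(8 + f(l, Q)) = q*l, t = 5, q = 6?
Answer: -30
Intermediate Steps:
f(l, Q) = -8 + 3*l/2 (f(l, Q) = -8 + (6*l)/4 = -8 + 3*l/2)
X(m) = 15 (X(m) = 5*(3 + 0) = 5*3 = 15)
(n(f(1, 2), X(5))*10)*(-1) = (3*10)*(-1) = 30*(-1) = -30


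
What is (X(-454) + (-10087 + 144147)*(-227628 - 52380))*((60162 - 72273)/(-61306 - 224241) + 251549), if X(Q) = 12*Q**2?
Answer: -2696132974251139734432/285547 ≈ -9.4420e+15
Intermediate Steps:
(X(-454) + (-10087 + 144147)*(-227628 - 52380))*((60162 - 72273)/(-61306 - 224241) + 251549) = (12*(-454)**2 + (-10087 + 144147)*(-227628 - 52380))*((60162 - 72273)/(-61306 - 224241) + 251549) = (12*206116 + 134060*(-280008))*(-12111/(-285547) + 251549) = (2473392 - 37537872480)*(-12111*(-1/285547) + 251549) = -37535399088*(12111/285547 + 251549) = -37535399088*71829074414/285547 = -2696132974251139734432/285547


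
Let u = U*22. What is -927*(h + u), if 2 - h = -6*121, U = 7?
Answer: -817614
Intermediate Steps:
u = 154 (u = 7*22 = 154)
h = 728 (h = 2 - (-6)*121 = 2 - 1*(-726) = 2 + 726 = 728)
-927*(h + u) = -927*(728 + 154) = -927*882 = -817614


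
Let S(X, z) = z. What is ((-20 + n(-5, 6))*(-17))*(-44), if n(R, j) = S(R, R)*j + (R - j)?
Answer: -45628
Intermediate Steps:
n(R, j) = R - j + R*j (n(R, j) = R*j + (R - j) = R - j + R*j)
((-20 + n(-5, 6))*(-17))*(-44) = ((-20 + (-5 - 1*6 - 5*6))*(-17))*(-44) = ((-20 + (-5 - 6 - 30))*(-17))*(-44) = ((-20 - 41)*(-17))*(-44) = -61*(-17)*(-44) = 1037*(-44) = -45628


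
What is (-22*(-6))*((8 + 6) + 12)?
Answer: 3432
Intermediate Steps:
(-22*(-6))*((8 + 6) + 12) = 132*(14 + 12) = 132*26 = 3432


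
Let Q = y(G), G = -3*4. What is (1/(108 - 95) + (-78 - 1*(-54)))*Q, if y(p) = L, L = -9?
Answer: 2799/13 ≈ 215.31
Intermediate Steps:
G = -12
y(p) = -9
Q = -9
(1/(108 - 95) + (-78 - 1*(-54)))*Q = (1/(108 - 95) + (-78 - 1*(-54)))*(-9) = (1/13 + (-78 + 54))*(-9) = (1/13 - 24)*(-9) = -311/13*(-9) = 2799/13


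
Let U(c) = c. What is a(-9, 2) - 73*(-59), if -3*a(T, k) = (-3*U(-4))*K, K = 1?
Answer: 4303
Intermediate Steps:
a(T, k) = -4 (a(T, k) = -(-3*(-4))/3 = -4)
a(-9, 2) - 73*(-59) = -4 - 73*(-59) = -4 + 4307 = 4303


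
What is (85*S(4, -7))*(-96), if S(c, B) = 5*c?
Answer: -163200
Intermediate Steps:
(85*S(4, -7))*(-96) = (85*(5*4))*(-96) = (85*20)*(-96) = 1700*(-96) = -163200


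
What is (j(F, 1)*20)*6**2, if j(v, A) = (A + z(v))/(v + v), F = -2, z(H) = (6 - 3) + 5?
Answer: -1620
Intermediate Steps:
z(H) = 8 (z(H) = 3 + 5 = 8)
j(v, A) = (8 + A)/(2*v) (j(v, A) = (A + 8)/(v + v) = (8 + A)/((2*v)) = (8 + A)*(1/(2*v)) = (8 + A)/(2*v))
(j(F, 1)*20)*6**2 = (((1/2)*(8 + 1)/(-2))*20)*6**2 = (((1/2)*(-1/2)*9)*20)*36 = -9/4*20*36 = -45*36 = -1620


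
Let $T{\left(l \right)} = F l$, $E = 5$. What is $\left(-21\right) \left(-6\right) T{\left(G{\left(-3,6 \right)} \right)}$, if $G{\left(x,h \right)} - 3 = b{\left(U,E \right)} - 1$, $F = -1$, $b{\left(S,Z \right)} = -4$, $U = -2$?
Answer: $252$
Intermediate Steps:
$G{\left(x,h \right)} = -2$ ($G{\left(x,h \right)} = 3 - 5 = -2$)
$T{\left(l \right)} = - l$
$\left(-21\right) \left(-6\right) T{\left(G{\left(-3,6 \right)} \right)} = \left(-21\right) \left(-6\right) \left(\left(-1\right) \left(-2\right)\right) = 126 \cdot 2 = 252$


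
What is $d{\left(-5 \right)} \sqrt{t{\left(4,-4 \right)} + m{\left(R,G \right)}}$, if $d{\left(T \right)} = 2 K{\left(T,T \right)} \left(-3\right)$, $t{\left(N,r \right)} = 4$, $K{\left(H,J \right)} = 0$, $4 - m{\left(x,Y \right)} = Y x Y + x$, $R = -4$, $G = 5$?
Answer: $0$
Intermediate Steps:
$m{\left(x,Y \right)} = 4 - x - x Y^{2}$ ($m{\left(x,Y \right)} = 4 - \left(Y x Y + x\right) = 4 - \left(x Y^{2} + x\right) = 4 - \left(x + x Y^{2}\right) = 4 - x - x Y^{2}$)
$d{\left(T \right)} = 0$ ($d{\left(T \right)} = 2 \cdot 0 \left(-3\right) = 0 \left(-3\right) = 0$)
$d{\left(-5 \right)} \sqrt{t{\left(4,-4 \right)} + m{\left(R,G \right)}} = 0 \sqrt{4 - \left(-8 - 100\right)} = 0 \sqrt{4 + \left(4 + 4 - \left(-4\right) 25\right)} = 0 \sqrt{4 + \left(4 + 4 + 100\right)} = 0 \sqrt{4 + 108} = 0 \sqrt{112} = 0 \cdot 4 \sqrt{7} = 0$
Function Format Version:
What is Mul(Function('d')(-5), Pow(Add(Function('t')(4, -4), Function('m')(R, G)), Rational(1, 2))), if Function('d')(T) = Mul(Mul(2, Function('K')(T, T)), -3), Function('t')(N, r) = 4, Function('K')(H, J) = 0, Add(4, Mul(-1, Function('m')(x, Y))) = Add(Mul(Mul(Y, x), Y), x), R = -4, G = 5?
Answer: 0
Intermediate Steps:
Function('m')(x, Y) = Add(4, Mul(-1, x), Mul(-1, x, Pow(Y, 2))) (Function('m')(x, Y) = Add(4, Mul(-1, Add(Mul(Mul(Y, x), Y), x))) = Add(4, Mul(-1, Add(Mul(x, Pow(Y, 2)), x))) = Add(4, Mul(-1, Add(x, Mul(x, Pow(Y, 2))))) = Add(4, Add(Mul(-1, x), Mul(-1, x, Pow(Y, 2)))) = Add(4, Mul(-1, x), Mul(-1, x, Pow(Y, 2))))
Function('d')(T) = 0 (Function('d')(T) = Mul(Mul(2, 0), -3) = Mul(0, -3) = 0)
Mul(Function('d')(-5), Pow(Add(Function('t')(4, -4), Function('m')(R, G)), Rational(1, 2))) = Mul(0, Pow(Add(4, Add(4, Mul(-1, -4), Mul(-1, -4, Pow(5, 2)))), Rational(1, 2))) = Mul(0, Pow(Add(4, Add(4, 4, Mul(-1, -4, 25))), Rational(1, 2))) = Mul(0, Pow(Add(4, Add(4, 4, 100)), Rational(1, 2))) = Mul(0, Pow(Add(4, 108), Rational(1, 2))) = Mul(0, Pow(112, Rational(1, 2))) = Mul(0, Mul(4, Pow(7, Rational(1, 2)))) = 0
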